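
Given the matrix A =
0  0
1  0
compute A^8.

[[0, 0], [0, 0]]

A is strictly triangular, hence nilpotent: A^2 = 0, so A^8 = 0.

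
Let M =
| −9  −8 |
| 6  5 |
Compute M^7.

tr M = −4 and det M = 3, so the characteristic polynomial is λ² − (−4)λ + (3) with roots −3 and −1.
Eigenvectors give P = [[4, −1], [−3, 1]] with P⁻¹ = [[1, 1], [3, 4]], and M = P·diag(−3, −1)·P⁻¹.
Then M^7 = P·diag(−2187, −1)·P⁻¹ = [[−8748, 1], [6561, −1]] · [[1, 1], [3, 4]] = [[−8745, −8744], [6558, 6557]].

[[−8745, −8744], [6558, 6557]]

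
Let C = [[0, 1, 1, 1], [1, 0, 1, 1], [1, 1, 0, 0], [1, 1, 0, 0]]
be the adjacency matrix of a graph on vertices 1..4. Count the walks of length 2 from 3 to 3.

2

The number of length-2 walks from vertex 3 to vertex 3 is entry (3,3) of C², where C is the adjacency matrix.
C² = [[3, 2, 1, 1], [2, 3, 1, 1], [1, 1, 2, 2], [1, 1, 2, 2]]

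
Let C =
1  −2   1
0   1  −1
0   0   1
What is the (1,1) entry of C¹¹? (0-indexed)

C = I + N where N = [[0, −2, 1], [0, 0, −1], [0, 0, 0]] is strictly upper-triangular, so N³ = 0.
(I + N)¹¹ = I + 11·N + 55·N² = [[1, −22, 121], [0, 1, −11], [0, 0, 1]].

1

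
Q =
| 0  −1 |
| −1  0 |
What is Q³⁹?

[[0, −1], [−1, 0]]

Q² = I (check: tr Q = 0 and det Q = −1), so Q³⁹ = Q since 39 is odd.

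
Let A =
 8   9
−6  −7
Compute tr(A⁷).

127

tr A = 1 and det A = −2, so the characteristic polynomial is λ² − (1)λ + (−2) with roots −1 and 2.
Eigenvectors give P = [[−1, 3], [1, −2]] with P⁻¹ = [[2, 3], [1, 1]], and A = P·diag(−1, 2)·P⁻¹.
Then A⁷ = P·diag(−1, 128)·P⁻¹ = [[1, 384], [−1, −256]] · [[2, 3], [1, 1]] = [[386, 387], [−258, −259]].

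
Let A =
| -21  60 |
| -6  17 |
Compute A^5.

[[-2421, 7260], [-726, 2177]]

tr A = -4 and det A = 3, so the characteristic polynomial is λ² − (-4)λ + (3) with roots -1 and -3.
Eigenvectors give P = [[3, 10], [1, 3]] with P⁻¹ = [[-3, 10], [1, -3]], and A = P·diag(-1, -3)·P⁻¹.
Then A^5 = P·diag(-1, -243)·P⁻¹ = [[-3, -2430], [-1, -729]] · [[-3, 10], [1, -3]] = [[-2421, 7260], [-726, 2177]].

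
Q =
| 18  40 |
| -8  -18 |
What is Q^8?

[[256, 0], [0, 256]]

tr Q = 0 and det Q = -4, so the characteristic polynomial is λ² − (0)λ + (-4) with roots -2 and 2.
Eigenvectors give P = [[-2, 5], [1, -2]] with P⁻¹ = [[2, 5], [1, 2]], and Q = P·diag(-2, 2)·P⁻¹.
Then Q^8 = P·diag(256, 256)·P⁻¹ = [[-512, 1280], [256, -512]] · [[2, 5], [1, 2]] = [[256, 0], [0, 256]].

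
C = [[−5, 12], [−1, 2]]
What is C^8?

tr C = −3 and det C = 2, so the characteristic polynomial is λ² − (−3)λ + (2) with roots −2 and −1.
Eigenvectors give P = [[−4, −3], [−1, −1]] with P⁻¹ = [[−1, 3], [1, −4]], and C = P·diag(−2, −1)·P⁻¹.
Then C^8 = P·diag(256, 1)·P⁻¹ = [[−1024, −3], [−256, −1]] · [[−1, 3], [1, −4]] = [[1021, −3060], [255, −764]].

[[1021, −3060], [255, −764]]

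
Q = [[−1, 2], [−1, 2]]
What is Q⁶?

Q² = Q (a projection; rank 1, trace 1), so Q⁶ = Q.

[[−1, 2], [−1, 2]]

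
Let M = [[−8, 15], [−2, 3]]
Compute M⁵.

[[−1298, 3165], [−422, 1023]]

tr M = −5 and det M = 6, so the characteristic polynomial is λ² − (−5)λ + (6) with roots −3 and −2.
Eigenvectors give P = [[−3, 5], [−1, 2]] with P⁻¹ = [[−2, 5], [−1, 3]], and M = P·diag(−3, −2)·P⁻¹.
Then M⁵ = P·diag(−243, −32)·P⁻¹ = [[729, −160], [243, −64]] · [[−2, 5], [−1, 3]] = [[−1298, 3165], [−422, 1023]].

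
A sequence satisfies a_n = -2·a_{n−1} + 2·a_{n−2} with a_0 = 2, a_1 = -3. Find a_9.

With companion matrix B = [[-2, 2], [1, 0]], [a_n, a_{n−1}]ᵀ = B·[a_{n−1}, a_{n−2}]ᵀ, so [a_9, a_8]ᵀ = B⁸·[a_1, a_0]ᵀ.
B⁸ = [[2448, -1792], [-896, 656]], giving [a_9, a_8]ᵀ = [[-10928], [4000]].

-10928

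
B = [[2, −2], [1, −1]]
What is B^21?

B² = B (a projection; rank 1, trace 1), so B^21 = B.

[[2, −2], [1, −1]]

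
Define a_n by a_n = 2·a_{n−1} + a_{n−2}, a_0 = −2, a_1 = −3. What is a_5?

−111

With companion matrix C = [[2, 1], [1, 0]], [a_n, a_{n−1}]ᵀ = C·[a_{n−1}, a_{n−2}]ᵀ, so [a_5, a_4]ᵀ = C⁴·[a_1, a_0]ᵀ.
C⁴ = [[29, 12], [12, 5]], giving [a_5, a_4]ᵀ = [[−111], [−46]].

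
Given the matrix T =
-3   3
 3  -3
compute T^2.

[[18, -18], [-18, 18]]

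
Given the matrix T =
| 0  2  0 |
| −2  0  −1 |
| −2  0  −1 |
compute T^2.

[[−4, 0, −2], [2, −4, 1], [2, −4, 1]]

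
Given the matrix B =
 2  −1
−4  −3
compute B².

[[8, 1], [4, 13]]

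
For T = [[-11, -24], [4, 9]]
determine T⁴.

[[241, 480], [-80, -159]]

tr T = -2 and det T = -3, so the characteristic polynomial is λ² − (-2)λ + (-3) with roots -3 and 1.
Eigenvectors give P = [[3, -2], [-1, 1]] with P⁻¹ = [[1, 2], [1, 3]], and T = P·diag(-3, 1)·P⁻¹.
Then T⁴ = P·diag(81, 1)·P⁻¹ = [[243, -2], [-81, 1]] · [[1, 2], [1, 3]] = [[241, 480], [-80, -159]].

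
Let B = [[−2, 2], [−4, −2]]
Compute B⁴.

[[−112, 64], [−128, −112]]

B² = [[−4, −8], [16, −4]]
B³ = [[40, 8], [−16, 40]]
B⁴ = [[−112, 64], [−128, −112]]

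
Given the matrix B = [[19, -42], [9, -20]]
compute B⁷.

tr B = -1 and det B = -2, so the characteristic polynomial is λ² − (-1)λ + (-2) with roots -2 and 1.
Eigenvectors give P = [[2, -7], [1, -3]] with P⁻¹ = [[-3, 7], [-1, 2]], and B = P·diag(-2, 1)·P⁻¹.
Then B⁷ = P·diag(-128, 1)·P⁻¹ = [[-256, -7], [-128, -3]] · [[-3, 7], [-1, 2]] = [[775, -1806], [387, -902]].

[[775, -1806], [387, -902]]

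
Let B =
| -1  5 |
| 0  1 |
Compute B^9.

[[-1, 5], [0, 1]]

B² = I (check: tr B = 0 and det B = -1), so B^9 = B since 9 is odd.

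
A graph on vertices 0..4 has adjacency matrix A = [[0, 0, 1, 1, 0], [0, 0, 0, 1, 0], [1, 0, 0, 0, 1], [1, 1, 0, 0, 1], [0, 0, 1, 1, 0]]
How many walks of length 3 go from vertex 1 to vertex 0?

The number of length-3 walks from vertex 1 to vertex 0 is entry (1,0) of A³, where A is the adjacency matrix.
A² = [[2, 1, 0, 0, 2], [1, 1, 0, 0, 1], [0, 0, 2, 2, 0], [0, 0, 2, 3, 0], [2, 1, 0, 0, 2]]
A³ = [[0, 0, 4, 5, 0], [0, 0, 2, 3, 0], [4, 2, 0, 0, 4], [5, 3, 0, 0, 5], [0, 0, 4, 5, 0]]

0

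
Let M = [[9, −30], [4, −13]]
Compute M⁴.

tr M = −4 and det M = 3, so the characteristic polynomial is λ² − (−4)λ + (3) with roots −1 and −3.
Eigenvectors give P = [[3, −5], [1, −2]] with P⁻¹ = [[2, −5], [1, −3]], and M = P·diag(−1, −3)·P⁻¹.
Then M⁴ = P·diag(1, 81)·P⁻¹ = [[3, −405], [1, −162]] · [[2, −5], [1, −3]] = [[−399, 1200], [−160, 481]].

[[−399, 1200], [−160, 481]]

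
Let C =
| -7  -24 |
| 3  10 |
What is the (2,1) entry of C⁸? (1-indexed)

tr C = 3 and det C = 2, so the characteristic polynomial is λ² − (3)λ + (2) with roots 1 and 2.
Eigenvectors give P = [[-3, -8], [1, 3]] with P⁻¹ = [[-3, -8], [1, 3]], and C = P·diag(1, 2)·P⁻¹.
Then C⁸ = P·diag(1, 256)·P⁻¹ = [[-3, -2048], [1, 768]] · [[-3, -8], [1, 3]] = [[-2039, -6120], [765, 2296]].

765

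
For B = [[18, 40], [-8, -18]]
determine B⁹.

[[4608, 10240], [-2048, -4608]]

tr B = 0 and det B = -4, so the characteristic polynomial is λ² − (0)λ + (-4) with roots -2 and 2.
Eigenvectors give P = [[2, 5], [-1, -2]] with P⁻¹ = [[-2, -5], [1, 2]], and B = P·diag(-2, 2)·P⁻¹.
Then B⁹ = P·diag(-512, 512)·P⁻¹ = [[-1024, 2560], [512, -1024]] · [[-2, -5], [1, 2]] = [[4608, 10240], [-2048, -4608]].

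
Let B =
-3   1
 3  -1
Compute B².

[[12, -4], [-12, 4]]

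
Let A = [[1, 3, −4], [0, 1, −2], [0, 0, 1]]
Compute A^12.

[[1, 36, −444], [0, 1, −24], [0, 0, 1]]

A = I + N where N = [[0, 3, −4], [0, 0, −2], [0, 0, 0]] is strictly upper-triangular, so N^3 = 0.
(I + N)^12 = I + 12·N + 66·N^2 = [[1, 36, −444], [0, 1, −24], [0, 0, 1]].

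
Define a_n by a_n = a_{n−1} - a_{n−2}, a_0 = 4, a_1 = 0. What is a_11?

4

With companion matrix A = [[1, -1], [1, 0]], [a_n, a_{n−1}]ᵀ = A·[a_{n−1}, a_{n−2}]ᵀ, so [a_11, a_10]ᵀ = A^10·[a_1, a_0]ᵀ.
A^10 = [[-1, 1], [-1, 0]], giving [a_11, a_10]ᵀ = [[4], [0]].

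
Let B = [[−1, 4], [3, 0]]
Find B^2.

[[13, −4], [−3, 12]]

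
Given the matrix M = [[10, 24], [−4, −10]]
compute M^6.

tr M = 0 and det M = −4, so the characteristic polynomial is λ² − (0)λ + (−4) with roots 2 and −2.
Eigenvectors give P = [[−3, −2], [1, 1]] with P⁻¹ = [[−1, −2], [1, 3]], and M = P·diag(2, −2)·P⁻¹.
Then M^6 = P·diag(64, 64)·P⁻¹ = [[−192, −128], [64, 64]] · [[−1, −2], [1, 3]] = [[64, 0], [0, 64]].

[[64, 0], [0, 64]]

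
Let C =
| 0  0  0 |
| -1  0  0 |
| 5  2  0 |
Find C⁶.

C is strictly triangular, hence nilpotent: C³ = 0, so C⁶ = 0.

[[0, 0, 0], [0, 0, 0], [0, 0, 0]]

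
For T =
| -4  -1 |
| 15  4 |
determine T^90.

[[1, 0], [0, 1]]

T² = I (check: tr T = 0 and det T = -1), so T^90 = I since 90 is even.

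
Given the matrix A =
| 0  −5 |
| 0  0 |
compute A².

[[0, 0], [0, 0]]

A is strictly triangular, hence nilpotent: A² = 0, so A² = 0.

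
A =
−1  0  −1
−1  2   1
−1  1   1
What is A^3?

A^2 = [[2, −1, 0], [−2, 5, 4], [−1, 3, 3]]
A^3 = [[−1, −2, −3], [−7, 14, 11], [−5, 9, 7]]

[[−1, −2, −3], [−7, 14, 11], [−5, 9, 7]]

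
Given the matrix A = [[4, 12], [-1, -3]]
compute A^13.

[[4, 12], [-1, -3]]

A² = A (a projection; rank 1, trace 1), so A^13 = A.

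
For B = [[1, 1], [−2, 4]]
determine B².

[[−1, 5], [−10, 14]]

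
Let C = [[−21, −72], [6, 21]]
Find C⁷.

[[−15309, −52488], [4374, 15309]]

tr C = 0 and det C = −9, so the characteristic polynomial is λ² − (0)λ + (−9) with roots −3 and 3.
Eigenvectors give P = [[4, −3], [−1, 1]] with P⁻¹ = [[1, 3], [1, 4]], and C = P·diag(−3, 3)·P⁻¹.
Then C⁷ = P·diag(−2187, 2187)·P⁻¹ = [[−8748, −6561], [2187, 2187]] · [[1, 3], [1, 4]] = [[−15309, −52488], [4374, 15309]].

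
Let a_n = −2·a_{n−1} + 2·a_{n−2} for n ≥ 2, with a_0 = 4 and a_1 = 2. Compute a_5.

−40

With companion matrix T = [[−2, 2], [1, 0]], [a_n, a_{n−1}]ᵀ = T·[a_{n−1}, a_{n−2}]ᵀ, so [a_5, a_4]ᵀ = T^4·[a_1, a_0]ᵀ.
T^4 = [[44, −32], [−16, 12]], giving [a_5, a_4]ᵀ = [[−40], [16]].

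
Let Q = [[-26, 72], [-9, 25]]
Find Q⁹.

tr Q = -1 and det Q = -2, so the characteristic polynomial is λ² − (-1)λ + (-2) with roots 1 and -2.
Eigenvectors give P = [[-8, 3], [-3, 1]] with P⁻¹ = [[1, -3], [3, -8]], and Q = P·diag(1, -2)·P⁻¹.
Then Q⁹ = P·diag(1, -512)·P⁻¹ = [[-8, -1536], [-3, -512]] · [[1, -3], [3, -8]] = [[-4616, 12312], [-1539, 4105]].

[[-4616, 12312], [-1539, 4105]]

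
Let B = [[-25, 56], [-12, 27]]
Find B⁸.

[[-39359, 91840], [-19680, 45921]]

tr B = 2 and det B = -3, so the characteristic polynomial is λ² − (2)λ + (-3) with roots 3 and -1.
Eigenvectors give P = [[2, 7], [1, 3]] with P⁻¹ = [[-3, 7], [1, -2]], and B = P·diag(3, -1)·P⁻¹.
Then B⁸ = P·diag(6561, 1)·P⁻¹ = [[13122, 7], [6561, 3]] · [[-3, 7], [1, -2]] = [[-39359, 91840], [-19680, 45921]].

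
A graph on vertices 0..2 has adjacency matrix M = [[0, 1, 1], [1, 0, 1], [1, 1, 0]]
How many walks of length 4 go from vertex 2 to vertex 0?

5

The number of length-4 walks from vertex 2 to vertex 0 is entry (2,0) of M⁴, where M is the adjacency matrix.
M² = [[2, 1, 1], [1, 2, 1], [1, 1, 2]]
M³ = [[2, 3, 3], [3, 2, 3], [3, 3, 2]]
M⁴ = [[6, 5, 5], [5, 6, 5], [5, 5, 6]]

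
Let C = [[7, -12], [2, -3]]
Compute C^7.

tr C = 4 and det C = 3, so the characteristic polynomial is λ² − (4)λ + (3) with roots 1 and 3.
Eigenvectors give P = [[-2, 3], [-1, 1]] with P⁻¹ = [[1, -3], [1, -2]], and C = P·diag(1, 3)·P⁻¹.
Then C^7 = P·diag(1, 2187)·P⁻¹ = [[-2, 6561], [-1, 2187]] · [[1, -3], [1, -2]] = [[6559, -13116], [2186, -4371]].

[[6559, -13116], [2186, -4371]]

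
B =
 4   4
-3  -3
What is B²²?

[[4, 4], [-3, -3]]

B² = B (a projection; rank 1, trace 1), so B²² = B.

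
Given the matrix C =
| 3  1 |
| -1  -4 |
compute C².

[[8, -1], [1, 15]]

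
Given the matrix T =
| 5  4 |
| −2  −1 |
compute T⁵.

[[485, 484], [−242, −241]]

tr T = 4 and det T = 3, so the characteristic polynomial is λ² − (4)λ + (3) with roots 1 and 3.
Eigenvectors give P = [[−1, −2], [1, 1]] with P⁻¹ = [[1, 2], [−1, −1]], and T = P·diag(1, 3)·P⁻¹.
Then T⁵ = P·diag(1, 243)·P⁻¹ = [[−1, −486], [1, 243]] · [[1, 2], [−1, −1]] = [[485, 484], [−242, −241]].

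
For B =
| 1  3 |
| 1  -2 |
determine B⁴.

[[19, -33], [-11, 52]]

B² = [[4, -3], [-1, 7]]
B³ = [[1, 18], [6, -17]]
B⁴ = [[19, -33], [-11, 52]]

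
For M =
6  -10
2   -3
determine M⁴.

[[76, -150], [30, -59]]

tr M = 3 and det M = 2, so the characteristic polynomial is λ² − (3)λ + (2) with roots 1 and 2.
Eigenvectors give P = [[2, 5], [1, 2]] with P⁻¹ = [[-2, 5], [1, -2]], and M = P·diag(1, 2)·P⁻¹.
Then M⁴ = P·diag(1, 16)·P⁻¹ = [[2, 80], [1, 32]] · [[-2, 5], [1, -2]] = [[76, -150], [30, -59]].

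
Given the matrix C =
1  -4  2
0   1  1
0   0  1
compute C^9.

C = I + N where N = [[0, -4, 2], [0, 0, 1], [0, 0, 0]] is strictly upper-triangular, so N^3 = 0.
(I + N)^9 = I + 9·N + 36·N^2 = [[1, -36, -126], [0, 1, 9], [0, 0, 1]].

[[1, -36, -126], [0, 1, 9], [0, 0, 1]]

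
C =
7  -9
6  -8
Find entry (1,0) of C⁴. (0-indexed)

tr C = -1 and det C = -2, so the characteristic polynomial is λ² − (-1)λ + (-2) with roots -2 and 1.
Eigenvectors give P = [[-1, -3], [-1, -2]] with P⁻¹ = [[2, -3], [-1, 1]], and C = P·diag(-2, 1)·P⁻¹.
Then C⁴ = P·diag(16, 1)·P⁻¹ = [[-16, -3], [-16, -2]] · [[2, -3], [-1, 1]] = [[-29, 45], [-30, 46]].

-30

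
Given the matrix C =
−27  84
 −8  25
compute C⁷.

[[−15315, 45948], [−4376, 13129]]

tr C = −2 and det C = −3, so the characteristic polynomial is λ² − (−2)λ + (−3) with roots −3 and 1.
Eigenvectors give P = [[7, 3], [2, 1]] with P⁻¹ = [[1, −3], [−2, 7]], and C = P·diag(−3, 1)·P⁻¹.
Then C⁷ = P·diag(−2187, 1)·P⁻¹ = [[−15309, 3], [−4374, 1]] · [[1, −3], [−2, 7]] = [[−15315, 45948], [−4376, 13129]].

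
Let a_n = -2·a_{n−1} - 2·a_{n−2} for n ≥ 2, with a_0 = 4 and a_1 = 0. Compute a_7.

-64

With companion matrix T = [[-2, -2], [1, 0]], [a_n, a_{n−1}]ᵀ = T·[a_{n−1}, a_{n−2}]ᵀ, so [a_7, a_6]ᵀ = T^6·[a_1, a_0]ᵀ.
T^6 = [[-8, -16], [8, 8]], giving [a_7, a_6]ᵀ = [[-64], [32]].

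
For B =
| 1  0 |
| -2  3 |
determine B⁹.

[[1, 0], [-19682, 19683]]

tr B = 4 and det B = 3, so the characteristic polynomial is λ² − (4)λ + (3) with roots 1 and 3.
Eigenvectors give P = [[-1, 0], [-1, -1]] with P⁻¹ = [[-1, 0], [1, -1]], and B = P·diag(1, 3)·P⁻¹.
Then B⁹ = P·diag(1, 19683)·P⁻¹ = [[-1, 0], [-1, -19683]] · [[-1, 0], [1, -1]] = [[1, 0], [-19682, 19683]].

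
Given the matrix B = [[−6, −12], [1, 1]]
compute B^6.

tr B = −5 and det B = 6, so the characteristic polynomial is λ² − (−5)λ + (6) with roots −3 and −2.
Eigenvectors give P = [[4, −3], [−1, 1]] with P⁻¹ = [[1, 3], [1, 4]], and B = P·diag(−3, −2)·P⁻¹.
Then B^6 = P·diag(729, 64)·P⁻¹ = [[2916, −192], [−729, 64]] · [[1, 3], [1, 4]] = [[2724, 7980], [−665, −1931]].

[[2724, 7980], [−665, −1931]]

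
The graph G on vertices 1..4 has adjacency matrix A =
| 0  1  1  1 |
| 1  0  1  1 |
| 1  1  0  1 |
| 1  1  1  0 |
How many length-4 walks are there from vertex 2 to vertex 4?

20

The number of length-4 walks from vertex 2 to vertex 4 is entry (2,4) of A^4, where A is the adjacency matrix.
A^2 = [[3, 2, 2, 2], [2, 3, 2, 2], [2, 2, 3, 2], [2, 2, 2, 3]]
A^3 = [[6, 7, 7, 7], [7, 6, 7, 7], [7, 7, 6, 7], [7, 7, 7, 6]]
A^4 = [[21, 20, 20, 20], [20, 21, 20, 20], [20, 20, 21, 20], [20, 20, 20, 21]]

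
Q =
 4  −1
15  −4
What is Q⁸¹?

[[4, −1], [15, −4]]

Q² = I (check: tr Q = 0 and det Q = −1), so Q⁸¹ = Q since 81 is odd.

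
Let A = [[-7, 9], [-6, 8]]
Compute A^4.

[[-29, 45], [-30, 46]]

tr A = 1 and det A = -2, so the characteristic polynomial is λ² − (1)λ + (-2) with roots 2 and -1.
Eigenvectors give P = [[1, 3], [1, 2]] with P⁻¹ = [[-2, 3], [1, -1]], and A = P·diag(2, -1)·P⁻¹.
Then A^4 = P·diag(16, 1)·P⁻¹ = [[16, 3], [16, 2]] · [[-2, 3], [1, -1]] = [[-29, 45], [-30, 46]].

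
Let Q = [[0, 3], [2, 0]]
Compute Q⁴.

[[36, 0], [0, 36]]

Q² = [[6, 0], [0, 6]]
Q³ = [[0, 18], [12, 0]]
Q⁴ = [[36, 0], [0, 36]]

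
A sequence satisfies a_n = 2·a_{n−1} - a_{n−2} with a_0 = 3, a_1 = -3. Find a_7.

With companion matrix T = [[2, -1], [1, 0]], [a_n, a_{n−1}]ᵀ = T·[a_{n−1}, a_{n−2}]ᵀ, so [a_7, a_6]ᵀ = T^6·[a_1, a_0]ᵀ.
T^6 = [[7, -6], [6, -5]], giving [a_7, a_6]ᵀ = [[-39], [-33]].

-39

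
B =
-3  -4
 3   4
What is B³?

B² = B (a projection; rank 1, trace 1), so B³ = B.

[[-3, -4], [3, 4]]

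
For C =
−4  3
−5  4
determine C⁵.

[[−4, 3], [−5, 4]]

C² = I (check: tr C = 0 and det C = −1), so C⁵ = C since 5 is odd.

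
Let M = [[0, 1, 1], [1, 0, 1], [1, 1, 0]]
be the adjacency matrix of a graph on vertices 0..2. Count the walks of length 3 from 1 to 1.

The number of length-3 walks from vertex 1 to vertex 1 is entry (1,1) of M^3, where M is the adjacency matrix.
M^2 = [[2, 1, 1], [1, 2, 1], [1, 1, 2]]
M^3 = [[2, 3, 3], [3, 2, 3], [3, 3, 2]]

2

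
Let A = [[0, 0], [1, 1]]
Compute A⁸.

[[0, 0], [1, 1]]

A² = A (a projection; rank 1, trace 1), so A⁸ = A.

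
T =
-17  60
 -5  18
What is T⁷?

tr T = 1 and det T = -6, so the characteristic polynomial is λ² − (1)λ + (-6) with roots -2 and 3.
Eigenvectors give P = [[4, 3], [1, 1]] with P⁻¹ = [[1, -3], [-1, 4]], and T = P·diag(-2, 3)·P⁻¹.
Then T⁷ = P·diag(-128, 2187)·P⁻¹ = [[-512, 6561], [-128, 2187]] · [[1, -3], [-1, 4]] = [[-7073, 27780], [-2315, 9132]].

[[-7073, 27780], [-2315, 9132]]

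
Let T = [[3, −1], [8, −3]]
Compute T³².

[[1, 0], [0, 1]]

T² = I (check: tr T = 0 and det T = −1), so T³² = I since 32 is even.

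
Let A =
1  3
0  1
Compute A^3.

A = I + N where N = [[0, 3], [0, 0]] is strictly upper-triangular, so N^2 = 0.
(I + N)^3 = I + 3·N = [[1, 9], [0, 1]].

[[1, 9], [0, 1]]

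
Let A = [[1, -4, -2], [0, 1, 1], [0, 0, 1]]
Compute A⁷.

[[1, -28, -98], [0, 1, 7], [0, 0, 1]]

A = I + N where N = [[0, -4, -2], [0, 0, 1], [0, 0, 0]] is strictly upper-triangular, so N³ = 0.
(I + N)⁷ = I + 7·N + 21·N² = [[1, -28, -98], [0, 1, 7], [0, 0, 1]].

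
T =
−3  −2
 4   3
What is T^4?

T² = I (check: tr T = 0 and det T = −1), so T^4 = I since 4 is even.

[[1, 0], [0, 1]]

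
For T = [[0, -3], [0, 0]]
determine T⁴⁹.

T is strictly triangular, hence nilpotent: T² = 0, so T⁴⁹ = 0.

[[0, 0], [0, 0]]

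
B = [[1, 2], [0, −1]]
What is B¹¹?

[[1, 2], [0, −1]]

B² = I (check: tr B = 0 and det B = −1), so B¹¹ = B since 11 is odd.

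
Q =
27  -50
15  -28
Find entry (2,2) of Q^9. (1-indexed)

tr Q = -1 and det Q = -6, so the characteristic polynomial is λ² − (-1)λ + (-6) with roots -3 and 2.
Eigenvectors give P = [[-5, 2], [-3, 1]] with P⁻¹ = [[1, -2], [3, -5]], and Q = P·diag(-3, 2)·P⁻¹.
Then Q^9 = P·diag(-19683, 512)·P⁻¹ = [[98415, 1024], [59049, 512]] · [[1, -2], [3, -5]] = [[101487, -201950], [60585, -120658]].

-120658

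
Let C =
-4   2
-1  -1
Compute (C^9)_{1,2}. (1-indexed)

38342

tr C = -5 and det C = 6, so the characteristic polynomial is λ² − (-5)λ + (6) with roots -2 and -3.
Eigenvectors give P = [[1, 2], [1, 1]] with P⁻¹ = [[-1, 2], [1, -1]], and C = P·diag(-2, -3)·P⁻¹.
Then C^9 = P·diag(-512, -19683)·P⁻¹ = [[-512, -39366], [-512, -19683]] · [[-1, 2], [1, -1]] = [[-38854, 38342], [-19171, 18659]].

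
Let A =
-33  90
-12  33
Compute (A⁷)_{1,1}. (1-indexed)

tr A = 0 and det A = -9, so the characteristic polynomial is λ² − (0)λ + (-9) with roots -3 and 3.
Eigenvectors give P = [[3, 5], [1, 2]] with P⁻¹ = [[2, -5], [-1, 3]], and A = P·diag(-3, 3)·P⁻¹.
Then A⁷ = P·diag(-2187, 2187)·P⁻¹ = [[-6561, 10935], [-2187, 4374]] · [[2, -5], [-1, 3]] = [[-24057, 65610], [-8748, 24057]].

-24057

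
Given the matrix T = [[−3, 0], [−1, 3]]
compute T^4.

T^2 = [[9, 0], [0, 9]]
T^3 = [[−27, 0], [−9, 27]]
T^4 = [[81, 0], [0, 81]]

[[81, 0], [0, 81]]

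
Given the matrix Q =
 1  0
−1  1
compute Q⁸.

[[1, 0], [−8, 1]]

Q = I + N where N = [[0, 0], [−1, 0]] is strictly lower-triangular, so N² = 0.
(I + N)⁸ = I + 8·N = [[1, 0], [−8, 1]].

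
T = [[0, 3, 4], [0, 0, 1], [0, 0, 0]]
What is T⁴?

[[0, 0, 0], [0, 0, 0], [0, 0, 0]]

T is strictly triangular, hence nilpotent: T³ = 0, so T⁴ = 0.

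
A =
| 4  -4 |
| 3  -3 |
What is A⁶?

A² = A (a projection; rank 1, trace 1), so A⁶ = A.

[[4, -4], [3, -3]]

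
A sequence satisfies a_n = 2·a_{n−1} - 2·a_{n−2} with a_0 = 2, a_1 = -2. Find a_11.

-192

With companion matrix Q = [[2, -2], [1, 0]], [a_n, a_{n−1}]ᵀ = Q·[a_{n−1}, a_{n−2}]ᵀ, so [a_11, a_10]ᵀ = Q¹⁰·[a_1, a_0]ᵀ.
Q¹⁰ = [[32, -64], [32, -32]], giving [a_11, a_10]ᵀ = [[-192], [-128]].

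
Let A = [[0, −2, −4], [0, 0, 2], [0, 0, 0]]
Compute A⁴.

[[0, 0, 0], [0, 0, 0], [0, 0, 0]]

A is strictly triangular, hence nilpotent: A³ = 0, so A⁴ = 0.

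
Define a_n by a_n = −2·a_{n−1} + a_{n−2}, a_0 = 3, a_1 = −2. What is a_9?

With companion matrix T = [[−2, 1], [1, 0]], [a_n, a_{n−1}]ᵀ = T·[a_{n−1}, a_{n−2}]ᵀ, so [a_9, a_8]ᵀ = T⁸·[a_1, a_0]ᵀ.
T⁸ = [[985, −408], [−408, 169]], giving [a_9, a_8]ᵀ = [[−3194], [1323]].

−3194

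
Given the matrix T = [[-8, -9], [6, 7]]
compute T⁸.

[[766, 765], [-510, -509]]

tr T = -1 and det T = -2, so the characteristic polynomial is λ² − (-1)λ + (-2) with roots 1 and -2.
Eigenvectors give P = [[-1, 3], [1, -2]] with P⁻¹ = [[2, 3], [1, 1]], and T = P·diag(1, -2)·P⁻¹.
Then T⁸ = P·diag(1, 256)·P⁻¹ = [[-1, 768], [1, -512]] · [[2, 3], [1, 1]] = [[766, 765], [-510, -509]].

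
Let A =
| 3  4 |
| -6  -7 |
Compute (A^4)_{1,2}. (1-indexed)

-160

tr A = -4 and det A = 3, so the characteristic polynomial is λ² − (-4)λ + (3) with roots -3 and -1.
Eigenvectors give P = [[-2, -1], [3, 1]] with P⁻¹ = [[1, 1], [-3, -2]], and A = P·diag(-3, -1)·P⁻¹.
Then A^4 = P·diag(81, 1)·P⁻¹ = [[-162, -1], [243, 1]] · [[1, 1], [-3, -2]] = [[-159, -160], [240, 241]].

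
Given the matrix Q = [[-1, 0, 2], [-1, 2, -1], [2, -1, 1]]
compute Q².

[[5, -2, 0], [-3, 5, -5], [1, -3, 6]]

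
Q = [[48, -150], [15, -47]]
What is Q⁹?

tr Q = 1 and det Q = -6, so the characteristic polynomial is λ² − (1)λ + (-6) with roots 3 and -2.
Eigenvectors give P = [[-10, 3], [-3, 1]] with P⁻¹ = [[-1, 3], [-3, 10]], and Q = P·diag(3, -2)·P⁻¹.
Then Q⁹ = P·diag(19683, -512)·P⁻¹ = [[-196830, -1536], [-59049, -512]] · [[-1, 3], [-3, 10]] = [[201438, -605850], [60585, -182267]].

[[201438, -605850], [60585, -182267]]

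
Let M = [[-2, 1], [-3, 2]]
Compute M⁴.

M² = I (check: tr M = 0 and det M = -1), so M⁴ = I since 4 is even.

[[1, 0], [0, 1]]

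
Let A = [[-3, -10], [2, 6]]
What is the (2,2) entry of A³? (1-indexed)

36

tr A = 3 and det A = 2, so the characteristic polynomial is λ² − (3)λ + (2) with roots 1 and 2.
Eigenvectors give P = [[-5, 2], [2, -1]] with P⁻¹ = [[-1, -2], [-2, -5]], and A = P·diag(1, 2)·P⁻¹.
Then A³ = P·diag(1, 8)·P⁻¹ = [[-5, 16], [2, -8]] · [[-1, -2], [-2, -5]] = [[-27, -70], [14, 36]].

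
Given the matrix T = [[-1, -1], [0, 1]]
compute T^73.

T² = I (check: tr T = 0 and det T = -1), so T^73 = T since 73 is odd.

[[-1, -1], [0, 1]]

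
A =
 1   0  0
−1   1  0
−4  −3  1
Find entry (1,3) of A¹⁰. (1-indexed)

A = I + N where N = [[0, 0, 0], [−1, 0, 0], [−4, −3, 0]] is strictly lower-triangular, so N³ = 0.
(I + N)¹⁰ = I + 10·N + 45·N² = [[1, 0, 0], [−10, 1, 0], [95, −30, 1]].

0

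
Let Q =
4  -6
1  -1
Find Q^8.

tr Q = 3 and det Q = 2, so the characteristic polynomial is λ² − (3)λ + (2) with roots 2 and 1.
Eigenvectors give P = [[-3, 2], [-1, 1]] with P⁻¹ = [[-1, 2], [-1, 3]], and Q = P·diag(2, 1)·P⁻¹.
Then Q^8 = P·diag(256, 1)·P⁻¹ = [[-768, 2], [-256, 1]] · [[-1, 2], [-1, 3]] = [[766, -1530], [255, -509]].

[[766, -1530], [255, -509]]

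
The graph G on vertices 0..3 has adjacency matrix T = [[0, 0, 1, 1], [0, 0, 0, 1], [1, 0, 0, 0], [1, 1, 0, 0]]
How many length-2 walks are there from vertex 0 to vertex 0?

The number of length-2 walks from vertex 0 to vertex 0 is entry (0,0) of T², where T is the adjacency matrix.
T² = [[2, 1, 0, 0], [1, 1, 0, 0], [0, 0, 1, 1], [0, 0, 1, 2]]

2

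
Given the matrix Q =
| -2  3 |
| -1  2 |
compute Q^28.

Q² = I (check: tr Q = 0 and det Q = -1), so Q^28 = I since 28 is even.

[[1, 0], [0, 1]]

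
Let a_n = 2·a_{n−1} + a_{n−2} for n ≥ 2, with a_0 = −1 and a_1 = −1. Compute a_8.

With companion matrix B = [[2, 1], [1, 0]], [a_n, a_{n−1}]ᵀ = B·[a_{n−1}, a_{n−2}]ᵀ, so [a_8, a_7]ᵀ = B^7·[a_1, a_0]ᵀ.
B^7 = [[408, 169], [169, 70]], giving [a_8, a_7]ᵀ = [[−577], [−239]].

−577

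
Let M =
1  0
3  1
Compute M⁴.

M = I + N where N = [[0, 0], [3, 0]] is strictly lower-triangular, so N² = 0.
(I + N)⁴ = I + 4·N = [[1, 0], [12, 1]].

[[1, 0], [12, 1]]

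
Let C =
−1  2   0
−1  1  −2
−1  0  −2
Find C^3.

C^2 = [[−1, 0, −4], [2, −1, 2], [3, −2, 4]]
C^3 = [[5, −2, 8], [−3, 3, −2], [−5, 4, −4]]

[[5, −2, 8], [−3, 3, −2], [−5, 4, −4]]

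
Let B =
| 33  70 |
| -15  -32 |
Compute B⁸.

[[44391, 88270], [-18915, -37574]]

tr B = 1 and det B = -6, so the characteristic polynomial is λ² − (1)λ + (-6) with roots 3 and -2.
Eigenvectors give P = [[-7, 2], [3, -1]] with P⁻¹ = [[-1, -2], [-3, -7]], and B = P·diag(3, -2)·P⁻¹.
Then B⁸ = P·diag(6561, 256)·P⁻¹ = [[-45927, 512], [19683, -256]] · [[-1, -2], [-3, -7]] = [[44391, 88270], [-18915, -37574]].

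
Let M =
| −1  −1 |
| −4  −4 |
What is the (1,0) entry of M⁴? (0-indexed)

M² = [[5, 5], [20, 20]]
M³ = [[−25, −25], [−100, −100]]
M⁴ = [[125, 125], [500, 500]]

500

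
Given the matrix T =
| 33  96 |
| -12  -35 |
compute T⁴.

[[-639, -1920], [240, 721]]

tr T = -2 and det T = -3, so the characteristic polynomial is λ² − (-2)λ + (-3) with roots -3 and 1.
Eigenvectors give P = [[-8, -3], [3, 1]] with P⁻¹ = [[1, 3], [-3, -8]], and T = P·diag(-3, 1)·P⁻¹.
Then T⁴ = P·diag(81, 1)·P⁻¹ = [[-648, -3], [243, 1]] · [[1, 3], [-3, -8]] = [[-639, -1920], [240, 721]].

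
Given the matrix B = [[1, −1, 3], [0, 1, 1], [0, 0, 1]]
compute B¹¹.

[[1, −11, −22], [0, 1, 11], [0, 0, 1]]

B = I + N where N = [[0, −1, 3], [0, 0, 1], [0, 0, 0]] is strictly upper-triangular, so N³ = 0.
(I + N)¹¹ = I + 11·N + 55·N² = [[1, −11, −22], [0, 1, 11], [0, 0, 1]].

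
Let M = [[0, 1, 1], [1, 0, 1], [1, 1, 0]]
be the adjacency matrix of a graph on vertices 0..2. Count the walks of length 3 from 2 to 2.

The number of length-3 walks from vertex 2 to vertex 2 is entry (2,2) of M^3, where M is the adjacency matrix.
M^2 = [[2, 1, 1], [1, 2, 1], [1, 1, 2]]
M^3 = [[2, 3, 3], [3, 2, 3], [3, 3, 2]]

2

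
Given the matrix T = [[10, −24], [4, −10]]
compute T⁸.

[[256, 0], [0, 256]]

tr T = 0 and det T = −4, so the characteristic polynomial is λ² − (0)λ + (−4) with roots −2 and 2.
Eigenvectors give P = [[2, 3], [1, 1]] with P⁻¹ = [[−1, 3], [1, −2]], and T = P·diag(−2, 2)·P⁻¹.
Then T⁸ = P·diag(256, 256)·P⁻¹ = [[512, 768], [256, 256]] · [[−1, 3], [1, −2]] = [[256, 0], [0, 256]].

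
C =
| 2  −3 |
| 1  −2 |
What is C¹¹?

[[2, −3], [1, −2]]

C² = I (check: tr C = 0 and det C = −1), so C¹¹ = C since 11 is odd.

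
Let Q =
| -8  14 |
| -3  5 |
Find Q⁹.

[[-3578, 7154], [-1533, 3065]]

tr Q = -3 and det Q = 2, so the characteristic polynomial is λ² − (-3)λ + (2) with roots -1 and -2.
Eigenvectors give P = [[-2, -7], [-1, -3]] with P⁻¹ = [[3, -7], [-1, 2]], and Q = P·diag(-1, -2)·P⁻¹.
Then Q⁹ = P·diag(-1, -512)·P⁻¹ = [[2, 3584], [1, 1536]] · [[3, -7], [-1, 2]] = [[-3578, 7154], [-1533, 3065]].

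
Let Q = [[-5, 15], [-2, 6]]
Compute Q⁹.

Q² = Q (a projection; rank 1, trace 1), so Q⁹ = Q.

[[-5, 15], [-2, 6]]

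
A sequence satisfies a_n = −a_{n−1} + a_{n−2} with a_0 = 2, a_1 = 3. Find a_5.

With companion matrix B = [[−1, 1], [1, 0]], [a_n, a_{n−1}]ᵀ = B·[a_{n−1}, a_{n−2}]ᵀ, so [a_5, a_4]ᵀ = B⁴·[a_1, a_0]ᵀ.
B⁴ = [[5, −3], [−3, 2]], giving [a_5, a_4]ᵀ = [[9], [−5]].

9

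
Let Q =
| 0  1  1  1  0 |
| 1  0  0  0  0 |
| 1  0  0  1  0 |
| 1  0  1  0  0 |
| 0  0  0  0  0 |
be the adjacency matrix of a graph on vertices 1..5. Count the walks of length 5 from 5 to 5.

0

The number of length-5 walks from vertex 5 to vertex 5 is entry (5,5) of Q^5, where Q is the adjacency matrix.
Q^2 = [[3, 0, 1, 1, 0], [0, 1, 1, 1, 0], [1, 1, 2, 1, 0], [1, 1, 1, 2, 0], [0, 0, 0, 0, 0]]
Q^3 = [[2, 3, 4, 4, 0], [3, 0, 1, 1, 0], [4, 1, 2, 3, 0], [4, 1, 3, 2, 0], [0, 0, 0, 0, 0]]
Q^4 = [[11, 2, 6, 6, 0], [2, 3, 4, 4, 0], [6, 4, 7, 6, 0], [6, 4, 6, 7, 0], [0, 0, 0, 0, 0]]
Q^5 = [[14, 11, 17, 17, 0], [11, 2, 6, 6, 0], [17, 6, 12, 13, 0], [17, 6, 13, 12, 0], [0, 0, 0, 0, 0]]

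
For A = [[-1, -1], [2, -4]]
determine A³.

A² = [[-1, 5], [-10, 14]]
A³ = [[11, -19], [38, -46]]

[[11, -19], [38, -46]]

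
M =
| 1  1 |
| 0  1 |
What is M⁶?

M = I + N where N = [[0, 1], [0, 0]] is strictly upper-triangular, so N² = 0.
(I + N)⁶ = I + 6·N = [[1, 6], [0, 1]].

[[1, 6], [0, 1]]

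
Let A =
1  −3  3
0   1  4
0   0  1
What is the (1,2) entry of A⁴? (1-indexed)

−12

A = I + N where N = [[0, −3, 3], [0, 0, 4], [0, 0, 0]] is strictly upper-triangular, so N³ = 0.
(I + N)⁴ = I + 4·N + 6·N² = [[1, −12, −60], [0, 1, 16], [0, 0, 1]].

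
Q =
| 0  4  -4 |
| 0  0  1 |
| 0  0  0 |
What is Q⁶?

Q is strictly triangular, hence nilpotent: Q³ = 0, so Q⁶ = 0.

[[0, 0, 0], [0, 0, 0], [0, 0, 0]]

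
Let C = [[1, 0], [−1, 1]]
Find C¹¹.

C = I + N where N = [[0, 0], [−1, 0]] is strictly lower-triangular, so N² = 0.
(I + N)¹¹ = I + 11·N = [[1, 0], [−11, 1]].

[[1, 0], [−11, 1]]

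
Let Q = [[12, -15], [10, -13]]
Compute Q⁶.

tr Q = -1 and det Q = -6, so the characteristic polynomial is λ² − (-1)λ + (-6) with roots 2 and -3.
Eigenvectors give P = [[3, 1], [2, 1]] with P⁻¹ = [[1, -1], [-2, 3]], and Q = P·diag(2, -3)·P⁻¹.
Then Q⁶ = P·diag(64, 729)·P⁻¹ = [[192, 729], [128, 729]] · [[1, -1], [-2, 3]] = [[-1266, 1995], [-1330, 2059]].

[[-1266, 1995], [-1330, 2059]]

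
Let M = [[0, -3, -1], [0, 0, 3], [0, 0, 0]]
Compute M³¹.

M is strictly triangular, hence nilpotent: M³ = 0, so M³¹ = 0.

[[0, 0, 0], [0, 0, 0], [0, 0, 0]]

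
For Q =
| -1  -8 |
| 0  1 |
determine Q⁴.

Q² = I (check: tr Q = 0 and det Q = -1), so Q⁴ = I since 4 is even.

[[1, 0], [0, 1]]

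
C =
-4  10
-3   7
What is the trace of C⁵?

tr C = 3 and det C = 2, so the characteristic polynomial is λ² − (3)λ + (2) with roots 1 and 2.
Eigenvectors give P = [[2, -5], [1, -3]] with P⁻¹ = [[3, -5], [1, -2]], and C = P·diag(1, 2)·P⁻¹.
Then C⁵ = P·diag(1, 32)·P⁻¹ = [[2, -160], [1, -96]] · [[3, -5], [1, -2]] = [[-154, 310], [-93, 187]].

33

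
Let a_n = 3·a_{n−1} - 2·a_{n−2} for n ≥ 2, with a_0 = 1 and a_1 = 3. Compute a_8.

With companion matrix A = [[3, -2], [1, 0]], [a_n, a_{n−1}]ᵀ = A·[a_{n−1}, a_{n−2}]ᵀ, so [a_8, a_7]ᵀ = A⁷·[a_1, a_0]ᵀ.
A⁷ = [[255, -254], [127, -126]], giving [a_8, a_7]ᵀ = [[511], [255]].

511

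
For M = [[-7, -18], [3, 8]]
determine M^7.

[[-259, -774], [129, 386]]

tr M = 1 and det M = -2, so the characteristic polynomial is λ² − (1)λ + (-2) with roots 2 and -1.
Eigenvectors give P = [[-2, -3], [1, 1]] with P⁻¹ = [[1, 3], [-1, -2]], and M = P·diag(2, -1)·P⁻¹.
Then M^7 = P·diag(128, -1)·P⁻¹ = [[-256, 3], [128, -1]] · [[1, 3], [-1, -2]] = [[-259, -774], [129, 386]].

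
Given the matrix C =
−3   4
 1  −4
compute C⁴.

[[365, −924], [−231, 596]]

C² = [[13, −28], [−7, 20]]
C³ = [[−67, 164], [41, −108]]
C⁴ = [[365, −924], [−231, 596]]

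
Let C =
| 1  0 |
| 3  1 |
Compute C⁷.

[[1, 0], [21, 1]]

C = I + N where N = [[0, 0], [3, 0]] is strictly lower-triangular, so N² = 0.
(I + N)⁷ = I + 7·N = [[1, 0], [21, 1]].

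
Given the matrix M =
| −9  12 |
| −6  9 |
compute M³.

tr M = 0 and det M = −9, so the characteristic polynomial is λ² − (0)λ + (−9) with roots −3 and 3.
Eigenvectors give P = [[2, 1], [1, 1]] with P⁻¹ = [[1, −1], [−1, 2]], and M = P·diag(−3, 3)·P⁻¹.
Then M³ = P·diag(−27, 27)·P⁻¹ = [[−54, 27], [−27, 27]] · [[1, −1], [−1, 2]] = [[−81, 108], [−54, 81]].

[[−81, 108], [−54, 81]]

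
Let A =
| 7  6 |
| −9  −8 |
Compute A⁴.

tr A = −1 and det A = −2, so the characteristic polynomial is λ² − (−1)λ + (−2) with roots 1 and −2.
Eigenvectors give P = [[−1, −2], [1, 3]] with P⁻¹ = [[−3, −2], [1, 1]], and A = P·diag(1, −2)·P⁻¹.
Then A⁴ = P·diag(1, 16)·P⁻¹ = [[−1, −32], [1, 48]] · [[−3, −2], [1, 1]] = [[−29, −30], [45, 46]].

[[−29, −30], [45, 46]]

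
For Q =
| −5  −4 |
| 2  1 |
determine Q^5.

[[−485, −484], [242, 241]]

tr Q = −4 and det Q = 3, so the characteristic polynomial is λ² − (−4)λ + (3) with roots −3 and −1.
Eigenvectors give P = [[−2, −1], [1, 1]] with P⁻¹ = [[−1, −1], [1, 2]], and Q = P·diag(−3, −1)·P⁻¹.
Then Q^5 = P·diag(−243, −1)·P⁻¹ = [[486, 1], [−243, −1]] · [[−1, −1], [1, 2]] = [[−485, −484], [242, 241]].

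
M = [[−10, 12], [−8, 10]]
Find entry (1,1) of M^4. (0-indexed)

tr M = 0 and det M = −4, so the characteristic polynomial is λ² − (0)λ + (−4) with roots 2 and −2.
Eigenvectors give P = [[1, 3], [1, 2]] with P⁻¹ = [[−2, 3], [1, −1]], and M = P·diag(2, −2)·P⁻¹.
Then M^4 = P·diag(16, 16)·P⁻¹ = [[16, 48], [16, 32]] · [[−2, 3], [1, −1]] = [[16, 0], [0, 16]].

16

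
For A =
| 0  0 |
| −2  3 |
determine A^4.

[[0, 0], [−54, 81]]

A^2 = [[0, 0], [−6, 9]]
A^3 = [[0, 0], [−18, 27]]
A^4 = [[0, 0], [−54, 81]]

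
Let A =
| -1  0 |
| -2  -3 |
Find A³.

[[-1, 0], [-26, -27]]

tr A = -4 and det A = 3, so the characteristic polynomial is λ² − (-4)λ + (3) with roots -3 and -1.
Eigenvectors give P = [[0, 1], [1, -1]] with P⁻¹ = [[1, 1], [1, 0]], and A = P·diag(-3, -1)·P⁻¹.
Then A³ = P·diag(-27, -1)·P⁻¹ = [[0, -1], [-27, 1]] · [[1, 1], [1, 0]] = [[-1, 0], [-26, -27]].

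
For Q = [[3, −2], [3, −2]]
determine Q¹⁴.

Q² = Q (a projection; rank 1, trace 1), so Q¹⁴ = Q.

[[3, −2], [3, −2]]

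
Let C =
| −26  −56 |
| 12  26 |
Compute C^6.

[[64, 0], [0, 64]]

tr C = 0 and det C = −4, so the characteristic polynomial is λ² − (0)λ + (−4) with roots −2 and 2.
Eigenvectors give P = [[7, 2], [−3, −1]] with P⁻¹ = [[1, 2], [−3, −7]], and C = P·diag(−2, 2)·P⁻¹.
Then C^6 = P·diag(64, 64)·P⁻¹ = [[448, 128], [−192, −64]] · [[1, 2], [−3, −7]] = [[64, 0], [0, 64]].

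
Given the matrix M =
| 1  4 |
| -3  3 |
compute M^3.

M^2 = [[-11, 16], [-12, -3]]
M^3 = [[-59, 4], [-3, -57]]

[[-59, 4], [-3, -57]]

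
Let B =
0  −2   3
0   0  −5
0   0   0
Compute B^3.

[[0, 0, 0], [0, 0, 0], [0, 0, 0]]

B is strictly triangular, hence nilpotent: B^3 = 0, so B^3 = 0.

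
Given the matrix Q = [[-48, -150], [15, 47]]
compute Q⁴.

tr Q = -1 and det Q = -6, so the characteristic polynomial is λ² − (-1)λ + (-6) with roots 2 and -3.
Eigenvectors give P = [[-3, 10], [1, -3]] with P⁻¹ = [[3, 10], [1, 3]], and Q = P·diag(2, -3)·P⁻¹.
Then Q⁴ = P·diag(16, 81)·P⁻¹ = [[-48, 810], [16, -243]] · [[3, 10], [1, 3]] = [[666, 1950], [-195, -569]].

[[666, 1950], [-195, -569]]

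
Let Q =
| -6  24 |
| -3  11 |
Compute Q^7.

tr Q = 5 and det Q = 6, so the characteristic polynomial is λ² − (5)λ + (6) with roots 2 and 3.
Eigenvectors give P = [[-3, 8], [-1, 3]] with P⁻¹ = [[-3, 8], [-1, 3]], and Q = P·diag(2, 3)·P⁻¹.
Then Q^7 = P·diag(128, 2187)·P⁻¹ = [[-384, 17496], [-128, 6561]] · [[-3, 8], [-1, 3]] = [[-16344, 49416], [-6177, 18659]].

[[-16344, 49416], [-6177, 18659]]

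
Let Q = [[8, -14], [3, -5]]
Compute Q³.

tr Q = 3 and det Q = 2, so the characteristic polynomial is λ² − (3)λ + (2) with roots 2 and 1.
Eigenvectors give P = [[7, 2], [3, 1]] with P⁻¹ = [[1, -2], [-3, 7]], and Q = P·diag(2, 1)·P⁻¹.
Then Q³ = P·diag(8, 1)·P⁻¹ = [[56, 2], [24, 1]] · [[1, -2], [-3, 7]] = [[50, -98], [21, -41]].

[[50, -98], [21, -41]]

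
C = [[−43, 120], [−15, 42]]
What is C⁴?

[[601, −1560], [195, −504]]

tr C = −1 and det C = −6, so the characteristic polynomial is λ² − (−1)λ + (−6) with roots 2 and −3.
Eigenvectors give P = [[−8, 3], [−3, 1]] with P⁻¹ = [[1, −3], [3, −8]], and C = P·diag(2, −3)·P⁻¹.
Then C⁴ = P·diag(16, 81)·P⁻¹ = [[−128, 243], [−48, 81]] · [[1, −3], [3, −8]] = [[601, −1560], [195, −504]].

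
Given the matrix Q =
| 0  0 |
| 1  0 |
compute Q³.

Q is strictly triangular, hence nilpotent: Q² = 0, so Q³ = 0.

[[0, 0], [0, 0]]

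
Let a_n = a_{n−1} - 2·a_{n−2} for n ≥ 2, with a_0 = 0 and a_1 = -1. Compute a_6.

With companion matrix Q = [[1, -2], [1, 0]], [a_n, a_{n−1}]ᵀ = Q·[a_{n−1}, a_{n−2}]ᵀ, so [a_6, a_5]ᵀ = Q⁵·[a_1, a_0]ᵀ.
Q⁵ = [[5, 2], [-1, 6]], giving [a_6, a_5]ᵀ = [[-5], [1]].

-5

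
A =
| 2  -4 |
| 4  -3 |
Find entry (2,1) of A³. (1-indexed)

A² = [[-12, 4], [-4, -7]]
A³ = [[-8, 36], [-36, 37]]

-36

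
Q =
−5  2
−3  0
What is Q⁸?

[[19171, −12610], [18915, −12354]]

tr Q = −5 and det Q = 6, so the characteristic polynomial is λ² − (−5)λ + (6) with roots −3 and −2.
Eigenvectors give P = [[1, −2], [1, −3]] with P⁻¹ = [[3, −2], [1, −1]], and Q = P·diag(−3, −2)·P⁻¹.
Then Q⁸ = P·diag(6561, 256)·P⁻¹ = [[6561, −512], [6561, −768]] · [[3, −2], [1, −1]] = [[19171, −12610], [18915, −12354]].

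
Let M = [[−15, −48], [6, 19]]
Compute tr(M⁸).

6562

tr M = 4 and det M = 3, so the characteristic polynomial is λ² − (4)λ + (3) with roots 3 and 1.
Eigenvectors give P = [[−8, 3], [3, −1]] with P⁻¹ = [[1, 3], [3, 8]], and M = P·diag(3, 1)·P⁻¹.
Then M⁸ = P·diag(6561, 1)·P⁻¹ = [[−52488, 3], [19683, −1]] · [[1, 3], [3, 8]] = [[−52479, −157440], [19680, 59041]].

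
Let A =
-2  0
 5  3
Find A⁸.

[[256, 0], [6305, 6561]]

tr A = 1 and det A = -6, so the characteristic polynomial is λ² − (1)λ + (-6) with roots 3 and -2.
Eigenvectors give P = [[0, -1], [1, 1]] with P⁻¹ = [[1, 1], [-1, 0]], and A = P·diag(3, -2)·P⁻¹.
Then A⁸ = P·diag(6561, 256)·P⁻¹ = [[0, -256], [6561, 256]] · [[1, 1], [-1, 0]] = [[256, 0], [6305, 6561]].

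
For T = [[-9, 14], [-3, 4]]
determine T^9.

[[-134709, 268394], [-57513, 114514]]

tr T = -5 and det T = 6, so the characteristic polynomial is λ² − (-5)λ + (6) with roots -3 and -2.
Eigenvectors give P = [[-7, -2], [-3, -1]] with P⁻¹ = [[-1, 2], [3, -7]], and T = P·diag(-3, -2)·P⁻¹.
Then T^9 = P·diag(-19683, -512)·P⁻¹ = [[137781, 1024], [59049, 512]] · [[-1, 2], [3, -7]] = [[-134709, 268394], [-57513, 114514]].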